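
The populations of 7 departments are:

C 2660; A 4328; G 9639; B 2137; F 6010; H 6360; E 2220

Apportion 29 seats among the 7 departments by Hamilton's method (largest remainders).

Total 33354; standard divisor 33354/29 ≈ 1150.138.
Standard quotas: C 2.3128, A 3.7630, G 8.3807, B 1.8580, F 5.2255, H 5.5298, E 1.9302.
Lower quotas: C 2, A 3, G 8, B 1, F 5, H 5, E 1 (sum 25, leaving 4 seats).
Remainders in descending order: E 0.9302, B 0.8580, A 0.7630, H 0.5298, G 0.3807, C 0.3128, F 0.2255.
Largest remainders: E, B, A, H receive the extra seats.

C=2, A=4, G=8, B=2, F=5, H=6, E=2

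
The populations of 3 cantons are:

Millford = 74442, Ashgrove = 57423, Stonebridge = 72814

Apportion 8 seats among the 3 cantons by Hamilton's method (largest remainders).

Millford=3, Ashgrove=2, Stonebridge=3

The standard divisor is 204679/8 ≈ 25584.875.
Standard quotas: Millford 2.9096, Ashgrove 2.2444, Stonebridge 2.8460.
Lower quotas: Millford 2, Ashgrove 2, Stonebridge 2 (sum 6, leaving 2 seats).
Remainders in descending order: Millford 0.9096, Stonebridge 0.8460, Ashgrove 0.2444.
Largest remainders: Millford, Stonebridge receive the extra seats.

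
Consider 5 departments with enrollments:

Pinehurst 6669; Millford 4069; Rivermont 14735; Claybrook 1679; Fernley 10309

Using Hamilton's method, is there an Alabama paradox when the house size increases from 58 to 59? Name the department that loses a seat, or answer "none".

At 58 seats: Pinehurst 10, Millford 6, Rivermont 23, Claybrook 3, Fernley 16.
At 59 seats: Pinehurst 11, Millford 6, Rivermont 23, Claybrook 3, Fernley 16.
No department's allocation decreased.

none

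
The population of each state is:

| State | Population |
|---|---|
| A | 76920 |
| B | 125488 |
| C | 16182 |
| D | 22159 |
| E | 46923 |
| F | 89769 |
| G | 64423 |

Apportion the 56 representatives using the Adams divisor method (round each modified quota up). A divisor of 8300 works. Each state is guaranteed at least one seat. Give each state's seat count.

With modified divisor 8300: modified quotas A 9.267, B 15.119, C 1.950, D 2.670, E 5.653, F 10.816, G 7.762.
Rounding up: A 10, B 16, C 2, D 3, E 6, F 11, G 8 (total 56).

A: 10; B: 16; C: 2; D: 3; E: 6; F: 11; G: 8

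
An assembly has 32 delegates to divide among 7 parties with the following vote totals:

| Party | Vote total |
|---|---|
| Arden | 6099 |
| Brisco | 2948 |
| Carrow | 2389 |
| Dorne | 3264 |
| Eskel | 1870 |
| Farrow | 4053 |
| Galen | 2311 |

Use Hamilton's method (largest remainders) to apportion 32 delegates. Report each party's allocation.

Total 22934; standard divisor 22934/32 ≈ 716.688.
Standard quotas: Arden 8.5100, Brisco 4.1134, Carrow 3.3334, Dorne 4.5543, Eskel 2.6092, Farrow 5.6552, Galen 3.2246.
Lower quotas: Arden 8, Brisco 4, Carrow 3, Dorne 4, Eskel 2, Farrow 5, Galen 3 (sum 29, leaving 3 seats).
Remainders in descending order: Farrow 0.6552, Eskel 0.6092, Dorne 0.5543, Arden 0.5100, Carrow 0.3334, Galen 0.2246, Brisco 0.1134.
Largest remainders: Farrow, Eskel, Dorne receive the extra seats.

Arden 8, Brisco 4, Carrow 3, Dorne 5, Eskel 3, Farrow 6, Galen 3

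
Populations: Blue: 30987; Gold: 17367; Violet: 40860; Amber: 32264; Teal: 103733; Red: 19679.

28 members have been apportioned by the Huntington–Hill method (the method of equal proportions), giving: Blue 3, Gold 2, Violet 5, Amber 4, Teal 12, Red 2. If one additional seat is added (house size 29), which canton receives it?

Blue

Priority for the next seat is population ÷ (√(s·(s+1))).
Priorities: Blue 8945.176, Gold 7090.048, Violet 7459.981, Amber 7214.450, Teal 8305.287, Red 8033.918.
Highest priority: Blue.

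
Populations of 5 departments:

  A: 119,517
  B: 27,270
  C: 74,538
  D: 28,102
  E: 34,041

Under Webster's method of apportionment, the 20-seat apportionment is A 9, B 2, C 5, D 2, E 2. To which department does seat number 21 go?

Priority for the next seat is population ÷ (current seats + 0.5).
Priorities: A 12580.737, B 10908.000, C 13552.364, D 11240.800, E 13616.400.
Highest priority: E.

E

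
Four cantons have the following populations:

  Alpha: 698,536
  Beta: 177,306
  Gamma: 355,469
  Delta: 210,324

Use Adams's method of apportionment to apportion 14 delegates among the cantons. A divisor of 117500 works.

With modified divisor 117500: modified quotas Alpha 5.945, Beta 1.509, Gamma 3.025, Delta 1.790.
Rounding up: Alpha 6, Beta 2, Gamma 4, Delta 2 (total 14).

Alpha=6; Beta=2; Gamma=4; Delta=2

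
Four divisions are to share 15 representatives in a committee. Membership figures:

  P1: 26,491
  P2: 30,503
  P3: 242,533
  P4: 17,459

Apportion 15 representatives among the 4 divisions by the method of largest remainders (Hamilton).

P1 1; P2 1; P3 12; P4 1

Total 316986; standard divisor 316986/15 ≈ 21132.4.
Standard quotas: P1 1.2536, P2 1.4434, P3 11.4768, P4 0.8262.
Lower quotas: P1 1, P2 1, P3 11, P4 0 (sum 13, leaving 2 seats).
Remainders in descending order: P4 0.8262, P3 0.4768, P2 0.4434, P1 0.2536.
The surplus seats go to P4, P3.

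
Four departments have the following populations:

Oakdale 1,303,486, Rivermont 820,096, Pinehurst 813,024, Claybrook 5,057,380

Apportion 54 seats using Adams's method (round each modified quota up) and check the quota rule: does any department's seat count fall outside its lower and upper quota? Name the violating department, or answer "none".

Standard quotas: Oakdale 8.805, Rivermont 5.540, Pinehurst 5.492, Claybrook 34.163.
Adams allocation: Oakdale 9, Rivermont 6, Pinehurst 6, Claybrook 33.
Claybrook has quota 34.163 (lower 34, upper 35) but receives 33 — outside the quota interval.

Claybrook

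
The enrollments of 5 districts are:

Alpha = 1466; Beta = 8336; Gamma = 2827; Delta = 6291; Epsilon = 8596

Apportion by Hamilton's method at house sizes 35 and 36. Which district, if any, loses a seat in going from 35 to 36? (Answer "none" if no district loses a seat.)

At 35 seats: Alpha 2, Beta 11, Gamma 3, Delta 8, Epsilon 11.
At 36 seats: Alpha 2, Beta 11, Gamma 4, Delta 8, Epsilon 11.
No district's allocation decreased.

none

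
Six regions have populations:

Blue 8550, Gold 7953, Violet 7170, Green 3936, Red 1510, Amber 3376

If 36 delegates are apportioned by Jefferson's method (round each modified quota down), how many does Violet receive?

8

Standard divisor 32495/36 ≈ 902.639; standard quotas: Blue 9.472, Gold 8.811, Violet 7.943, Green 4.361, Red 1.673, Amber 3.740.
Rounding down gives 9, 8, 7, 4, 1, 3 = 32 seats, so the divisor must be adjusted.
With modified divisor 800: modified quotas Blue 10.688, Gold 9.941, Violet 8.963, Green 4.920, Red 1.887, Amber 4.220.
Rounding down: Blue 10, Gold 9, Violet 8, Green 4, Red 1, Amber 4 (total 36).
Violet receives 8.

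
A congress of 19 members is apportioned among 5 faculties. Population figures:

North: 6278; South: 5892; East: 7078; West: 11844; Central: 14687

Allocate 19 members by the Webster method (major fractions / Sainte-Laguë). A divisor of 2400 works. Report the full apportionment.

North: 3, South: 2, East: 3, West: 5, Central: 6

With modified divisor 2400: modified quotas North 2.616, South 2.455, East 2.949, West 4.935, Central 6.120.
Rounding to the nearest integer: North 3, South 2, East 3, West 5, Central 6 (total 19).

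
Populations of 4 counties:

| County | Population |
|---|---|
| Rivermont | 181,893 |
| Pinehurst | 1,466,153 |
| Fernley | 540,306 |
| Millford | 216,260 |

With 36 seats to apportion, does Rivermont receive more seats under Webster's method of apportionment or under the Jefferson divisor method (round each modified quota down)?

Webster

Webster: Rivermont 3, Pinehurst 22, Fernley 8, Millford 3.
Jefferson: Rivermont 2, Pinehurst 23, Fernley 8, Millford 3.
Rivermont gets 3 under Webster and 2 under Jefferson.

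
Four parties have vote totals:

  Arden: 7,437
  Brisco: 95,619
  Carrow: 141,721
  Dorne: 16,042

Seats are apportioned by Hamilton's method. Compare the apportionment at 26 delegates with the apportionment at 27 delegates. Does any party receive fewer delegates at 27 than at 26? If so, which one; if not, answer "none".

Dorne

At 26 seats: Arden 1, Brisco 9, Carrow 14, Dorne 2.
At 27 seats: Arden 1, Brisco 10, Carrow 15, Dorne 1.
Dorne drops from 2 to 1.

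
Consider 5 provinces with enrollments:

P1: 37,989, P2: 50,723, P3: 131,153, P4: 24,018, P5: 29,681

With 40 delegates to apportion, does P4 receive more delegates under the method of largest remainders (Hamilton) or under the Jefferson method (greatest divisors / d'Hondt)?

Hamilton: P1 6, P2 7, P3 19, P4 4, P5 4.
Jefferson: P1 5, P2 8, P3 20, P4 3, P5 4.
P4 gets 4 under Hamilton and 3 under Jefferson.

Hamilton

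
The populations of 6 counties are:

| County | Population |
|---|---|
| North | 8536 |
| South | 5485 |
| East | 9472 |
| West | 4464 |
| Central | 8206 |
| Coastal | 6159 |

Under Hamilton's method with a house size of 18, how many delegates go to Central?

Total 42322; standard divisor 42322/18 ≈ 2351.222.
Standard quotas: North 3.6305, South 2.3328, East 4.0285, West 1.8986, Central 3.4901, Coastal 2.6195.
Lower quotas: North 3, South 2, East 4, West 1, Central 3, Coastal 2 (sum 15, leaving 3 seats).
Remainders in descending order: West 0.8986, North 0.6305, Coastal 0.6195, Central 0.4901, South 0.3328, East 0.0285.
Largest remainders: West, North, Coastal receive the extra seats.
Central receives 3.

3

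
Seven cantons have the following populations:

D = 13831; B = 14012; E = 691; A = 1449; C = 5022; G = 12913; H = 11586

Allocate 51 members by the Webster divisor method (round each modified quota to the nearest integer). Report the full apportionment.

Standard divisor 59504/51 ≈ 1166.745; standard quotas: D 11.854, B 12.009, E 0.592, A 1.242, C 4.304, G 11.068, H 9.930.
Rounding to the nearest integer gives D 12, B 12, E 1, A 1, C 4, G 11, H 10 — total 51, matching the house size, so no adjustment is needed.

D 12; B 12; E 1; A 1; C 4; G 11; H 10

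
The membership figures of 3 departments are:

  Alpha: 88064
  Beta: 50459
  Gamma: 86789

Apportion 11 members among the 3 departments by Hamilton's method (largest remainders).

Alpha 4, Beta 3, Gamma 4

The standard divisor is 225312/11 ≈ 20482.909.
Standard quotas: Alpha 4.2994, Beta 2.4635, Gamma 4.2371.
Lower quotas: Alpha 4, Beta 2, Gamma 4 (sum 10, leaving 1 seat).
Remainders in descending order: Beta 0.4635, Alpha 0.2994, Gamma 0.2371.
The surplus seat goes to Beta.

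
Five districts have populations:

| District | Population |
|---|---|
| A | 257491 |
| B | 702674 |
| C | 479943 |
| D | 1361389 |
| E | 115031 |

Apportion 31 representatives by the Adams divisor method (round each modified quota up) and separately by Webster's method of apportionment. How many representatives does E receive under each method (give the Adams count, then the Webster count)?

2 and 1

Adams: A 3, B 7, C 5, D 14, E 2.
Webster: A 3, B 7, C 5, D 15, E 1.
E gets 2 under Adams and 1 under Webster.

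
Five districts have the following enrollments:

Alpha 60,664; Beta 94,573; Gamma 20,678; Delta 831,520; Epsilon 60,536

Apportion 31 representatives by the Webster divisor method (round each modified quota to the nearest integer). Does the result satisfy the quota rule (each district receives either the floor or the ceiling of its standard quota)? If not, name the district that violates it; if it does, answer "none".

Standard quotas: Alpha 1.761, Beta 2.745, Gamma 0.600, Delta 24.137, Epsilon 1.757.
Webster allocation: Alpha 2, Beta 3, Gamma 1, Delta 23, Epsilon 2.
Delta has quota 24.137 (lower 24, upper 25) but receives 23 — outside the quota interval.

Delta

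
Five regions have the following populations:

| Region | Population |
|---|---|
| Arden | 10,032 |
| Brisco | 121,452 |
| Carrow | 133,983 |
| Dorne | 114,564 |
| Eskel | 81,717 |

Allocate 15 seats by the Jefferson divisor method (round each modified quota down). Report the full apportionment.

Standard divisor 461748/15 ≈ 30783.2; standard quotas: Arden 0.326, Brisco 3.945, Carrow 4.352, Dorne 3.722, Eskel 2.655.
Rounding down gives 0, 3, 4, 3, 2 = 12 seats, so the divisor must be adjusted.
With modified divisor 27000: modified quotas Arden 0.372, Brisco 4.498, Carrow 4.962, Dorne 4.243, Eskel 3.027.
Rounding down: Arden 0, Brisco 4, Carrow 4, Dorne 4, Eskel 3 (total 15).

Arden 0; Brisco 4; Carrow 4; Dorne 4; Eskel 3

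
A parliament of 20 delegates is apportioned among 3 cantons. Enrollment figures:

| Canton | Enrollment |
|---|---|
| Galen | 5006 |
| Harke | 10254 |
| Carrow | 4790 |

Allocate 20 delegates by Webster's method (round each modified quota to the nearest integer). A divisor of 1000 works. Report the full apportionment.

With modified divisor 1000: modified quotas Galen 5.006, Harke 10.254, Carrow 4.790.
Rounding to the nearest integer: Galen 5, Harke 10, Carrow 5 (total 20).

Galen: 5, Harke: 10, Carrow: 5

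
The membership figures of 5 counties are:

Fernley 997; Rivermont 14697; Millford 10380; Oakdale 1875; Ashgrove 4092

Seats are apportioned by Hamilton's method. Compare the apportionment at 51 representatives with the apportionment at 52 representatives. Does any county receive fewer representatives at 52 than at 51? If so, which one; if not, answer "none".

Fernley

At 51 seats: Fernley 2, Rivermont 23, Millford 17, Oakdale 3, Ashgrove 6.
At 52 seats: Fernley 1, Rivermont 24, Millford 17, Oakdale 3, Ashgrove 7.
Fernley drops from 2 to 1.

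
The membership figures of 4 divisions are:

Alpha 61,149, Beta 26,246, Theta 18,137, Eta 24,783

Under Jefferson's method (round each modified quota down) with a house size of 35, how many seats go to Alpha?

17

Standard divisor 130315/35 ≈ 3723.286; standard quotas: Alpha 16.423, Beta 7.049, Theta 4.871, Eta 6.656.
Rounding down gives 16, 7, 4, 6 = 33 seats, so the divisor must be adjusted.
With modified divisor 3570: modified quotas Alpha 17.129, Beta 7.352, Theta 5.080, Eta 6.942.
Rounding down: Alpha 17, Beta 7, Theta 5, Eta 6 (total 35).
Alpha receives 17.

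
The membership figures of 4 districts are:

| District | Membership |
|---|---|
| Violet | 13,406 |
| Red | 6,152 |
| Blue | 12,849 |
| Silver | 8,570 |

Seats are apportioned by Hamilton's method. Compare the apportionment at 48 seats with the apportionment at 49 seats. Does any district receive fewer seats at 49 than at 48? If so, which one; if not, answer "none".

At 48 seats: Violet 16, Red 7, Blue 15, Silver 10.
At 49 seats: Violet 16, Red 7, Blue 16, Silver 10.
No district's allocation decreased.

none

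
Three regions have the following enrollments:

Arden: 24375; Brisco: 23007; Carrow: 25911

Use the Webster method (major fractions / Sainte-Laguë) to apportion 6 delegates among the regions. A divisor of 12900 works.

With modified divisor 12900: modified quotas Arden 1.890, Brisco 1.783, Carrow 2.009.
Rounding to the nearest integer: Arden 2, Brisco 2, Carrow 2 (total 6).

Arden: 2, Brisco: 2, Carrow: 2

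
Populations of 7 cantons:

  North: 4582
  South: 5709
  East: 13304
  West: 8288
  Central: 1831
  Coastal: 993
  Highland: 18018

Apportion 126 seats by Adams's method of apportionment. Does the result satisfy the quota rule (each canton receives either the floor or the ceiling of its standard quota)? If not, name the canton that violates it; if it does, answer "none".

Highland

Standard quotas: North 10.950, South 13.643, East 31.793, West 19.806, Central 4.376, Coastal 2.373, Highland 43.059.
Adams allocation: North 11, South 14, East 31, West 20, Central 5, Coastal 3, Highland 42.
Highland has quota 43.059 (lower 43, upper 44) but receives 42 — outside the quota interval.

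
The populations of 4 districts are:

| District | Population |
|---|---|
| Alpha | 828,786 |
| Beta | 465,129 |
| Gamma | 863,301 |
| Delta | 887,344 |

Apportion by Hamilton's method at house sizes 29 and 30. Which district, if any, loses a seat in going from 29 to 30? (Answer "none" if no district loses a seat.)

none

At 29 seats: Alpha 8, Beta 4, Gamma 8, Delta 9.
At 30 seats: Alpha 8, Beta 5, Gamma 8, Delta 9.
No district's allocation decreased.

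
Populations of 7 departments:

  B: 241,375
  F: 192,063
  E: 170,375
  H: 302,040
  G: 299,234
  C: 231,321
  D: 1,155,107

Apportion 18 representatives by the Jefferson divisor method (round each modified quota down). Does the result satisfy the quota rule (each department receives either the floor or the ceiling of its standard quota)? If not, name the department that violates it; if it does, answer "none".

none

Standard quotas: B 1.677, F 1.334, E 1.183, H 2.098, G 2.078, C 1.607, D 8.023.
Jefferson allocation: B 2, F 1, E 1, H 2, G 2, C 1, D 9.
Every allocation lies between the lower and upper quota.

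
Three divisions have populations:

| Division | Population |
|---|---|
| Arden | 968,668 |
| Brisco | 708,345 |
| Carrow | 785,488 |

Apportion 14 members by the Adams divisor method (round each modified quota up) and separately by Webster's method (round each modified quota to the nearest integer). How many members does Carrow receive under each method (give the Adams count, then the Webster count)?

Adams: Arden 5, Brisco 4, Carrow 5.
Webster: Arden 6, Brisco 4, Carrow 4.
Carrow gets 5 under Adams and 4 under Webster.

5 and 4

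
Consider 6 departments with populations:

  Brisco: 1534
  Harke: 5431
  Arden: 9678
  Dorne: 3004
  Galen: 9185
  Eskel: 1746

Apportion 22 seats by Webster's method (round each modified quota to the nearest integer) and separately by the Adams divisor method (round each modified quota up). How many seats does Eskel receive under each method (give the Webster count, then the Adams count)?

1 and 2

Webster: Brisco 1, Harke 4, Arden 7, Dorne 2, Galen 7, Eskel 1.
Adams: Brisco 1, Harke 4, Arden 7, Dorne 2, Galen 6, Eskel 2.
Eskel gets 1 under Webster and 2 under Adams.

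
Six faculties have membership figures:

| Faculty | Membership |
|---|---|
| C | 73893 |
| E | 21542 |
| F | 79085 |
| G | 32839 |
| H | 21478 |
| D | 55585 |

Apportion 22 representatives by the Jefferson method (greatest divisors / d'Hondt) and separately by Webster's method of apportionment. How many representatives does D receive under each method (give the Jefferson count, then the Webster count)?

5 and 4

Jefferson: C 6, E 1, F 7, G 2, H 1, D 5.
Webster: C 6, E 2, F 6, G 2, H 2, D 4.
D gets 5 under Jefferson and 4 under Webster.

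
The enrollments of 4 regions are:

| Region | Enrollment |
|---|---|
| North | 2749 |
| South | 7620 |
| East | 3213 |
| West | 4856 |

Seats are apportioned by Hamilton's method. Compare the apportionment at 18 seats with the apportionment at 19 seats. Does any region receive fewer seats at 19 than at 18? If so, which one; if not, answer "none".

At 18 seats: North 3, South 7, East 3, West 5.
At 19 seats: North 3, South 8, East 3, West 5.
No region's allocation decreased.

none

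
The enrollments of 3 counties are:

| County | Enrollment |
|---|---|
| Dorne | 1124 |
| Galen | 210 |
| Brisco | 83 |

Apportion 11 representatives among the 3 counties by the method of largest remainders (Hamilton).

Dorne 9; Galen 1; Brisco 1

Standard divisor: 1417 ÷ 11 ≈ 128.818.
Standard quotas: Dorne 8.725, Galen 1.630, Brisco 0.644.
Lower quotas: Dorne 8, Galen 1, Brisco 0 (sum 9, leaving 2 seats).
Remainders in descending order: Dorne 0.725, Brisco 0.644, Galen 0.630.
Largest remainders: Dorne, Brisco receive the extra seats.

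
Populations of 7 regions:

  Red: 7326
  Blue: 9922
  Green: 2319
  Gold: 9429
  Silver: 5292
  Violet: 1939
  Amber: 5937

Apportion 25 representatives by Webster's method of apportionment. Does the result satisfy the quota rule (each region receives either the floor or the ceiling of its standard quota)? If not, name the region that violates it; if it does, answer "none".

Standard quotas: Red 4.344, Blue 5.883, Green 1.375, Gold 5.591, Silver 3.138, Violet 1.150, Amber 3.520.
Webster allocation: Red 4, Blue 6, Green 1, Gold 6, Silver 3, Violet 1, Amber 4.
Every allocation lies between the lower and upper quota.

none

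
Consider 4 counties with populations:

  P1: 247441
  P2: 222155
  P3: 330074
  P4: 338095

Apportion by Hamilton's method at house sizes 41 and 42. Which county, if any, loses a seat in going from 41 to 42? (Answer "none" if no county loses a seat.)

At 41 seats: P1 9, P2 8, P3 12, P4 12.
At 42 seats: P1 9, P2 8, P3 12, P4 13.
No county's allocation decreased.

none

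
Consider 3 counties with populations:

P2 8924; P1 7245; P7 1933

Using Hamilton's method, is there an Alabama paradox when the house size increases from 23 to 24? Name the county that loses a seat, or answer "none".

At 23 seats: P2 11, P1 9, P7 3.
At 24 seats: P2 12, P1 10, P7 2.
P7 drops from 3 to 2.

P7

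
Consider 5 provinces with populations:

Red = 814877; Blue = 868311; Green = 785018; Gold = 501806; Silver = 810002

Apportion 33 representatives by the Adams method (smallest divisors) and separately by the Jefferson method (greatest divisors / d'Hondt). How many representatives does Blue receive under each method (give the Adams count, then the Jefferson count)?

7 and 8

Adams: Red 7, Blue 7, Green 7, Gold 5, Silver 7.
Jefferson: Red 7, Blue 8, Green 7, Gold 4, Silver 7.
Blue gets 7 under Adams and 8 under Jefferson.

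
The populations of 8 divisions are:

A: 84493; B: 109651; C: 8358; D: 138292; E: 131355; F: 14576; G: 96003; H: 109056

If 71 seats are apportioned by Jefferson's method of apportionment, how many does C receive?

Standard divisor 691784/71 ≈ 9743.437; standard quotas: A 8.672, B 11.254, C 0.858, D 14.193, E 13.481, F 1.496, G 9.853, H 11.193.
Rounding down gives 8, 11, 0, 14, 13, 1, 9, 11 = 67 seats, so the divisor must be adjusted.
With modified divisor 9200: modified quotas A 9.184, B 11.919, C 0.908, D 15.032, E 14.278, F 1.584, G 10.435, H 11.854.
Rounding down: A 9, B 11, C 0, D 15, E 14, F 1, G 10, H 11 (total 71).
C receives 0.

0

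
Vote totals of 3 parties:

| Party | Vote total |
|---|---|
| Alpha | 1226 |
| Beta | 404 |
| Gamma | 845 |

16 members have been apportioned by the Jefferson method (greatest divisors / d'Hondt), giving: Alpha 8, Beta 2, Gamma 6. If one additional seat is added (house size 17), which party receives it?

Priority for the next seat is population ÷ (current seats + 1).
Priorities: Alpha 136.222, Beta 134.667, Gamma 120.714.
Highest priority: Alpha.

Alpha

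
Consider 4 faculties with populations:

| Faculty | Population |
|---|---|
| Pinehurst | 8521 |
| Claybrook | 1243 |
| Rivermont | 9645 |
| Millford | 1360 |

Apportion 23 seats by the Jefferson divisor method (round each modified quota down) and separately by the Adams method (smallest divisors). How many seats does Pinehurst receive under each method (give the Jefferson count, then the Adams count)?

Jefferson: Pinehurst 10, Claybrook 1, Rivermont 11, Millford 1.
Adams: Pinehurst 9, Claybrook 2, Rivermont 10, Millford 2.
Pinehurst gets 10 under Jefferson and 9 under Adams.

10 and 9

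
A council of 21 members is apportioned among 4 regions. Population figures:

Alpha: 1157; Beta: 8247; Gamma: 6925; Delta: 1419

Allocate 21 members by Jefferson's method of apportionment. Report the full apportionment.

Alpha 1, Beta 10, Gamma 9, Delta 1

Standard divisor 17748/21 ≈ 845.143; standard quotas: Alpha 1.369, Beta 9.758, Gamma 8.194, Delta 1.679.
Rounding down gives 1, 9, 8, 1 = 19 seats, so the divisor must be adjusted.
With modified divisor 760: modified quotas Alpha 1.522, Beta 10.851, Gamma 9.112, Delta 1.867.
Rounding down: Alpha 1, Beta 10, Gamma 9, Delta 1 (total 21).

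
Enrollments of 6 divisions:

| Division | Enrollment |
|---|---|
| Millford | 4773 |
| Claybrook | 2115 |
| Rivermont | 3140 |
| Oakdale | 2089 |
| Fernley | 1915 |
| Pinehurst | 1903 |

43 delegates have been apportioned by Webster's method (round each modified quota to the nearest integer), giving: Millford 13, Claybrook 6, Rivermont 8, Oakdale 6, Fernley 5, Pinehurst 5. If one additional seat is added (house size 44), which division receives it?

Rivermont

Priority for the next seat is population ÷ (current seats + 0.5).
Priorities: Millford 353.556, Claybrook 325.385, Rivermont 369.412, Oakdale 321.385, Fernley 348.182, Pinehurst 346.000.
Highest priority: Rivermont.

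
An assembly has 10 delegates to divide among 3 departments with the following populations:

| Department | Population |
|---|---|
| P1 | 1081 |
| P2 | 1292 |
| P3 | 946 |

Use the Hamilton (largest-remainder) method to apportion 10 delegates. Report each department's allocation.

Total 3319; standard divisor 3319/10 ≈ 331.9.
Standard quotas: P1 3.257, P2 3.893, P3 2.850.
Lower quotas: P1 3, P2 3, P3 2 (sum 8, leaving 2 seats).
Remainders in descending order: P2 0.893, P3 0.850, P1 0.257.
Largest remainders: P2, P3 receive the extra seats.

P1 3, P2 4, P3 3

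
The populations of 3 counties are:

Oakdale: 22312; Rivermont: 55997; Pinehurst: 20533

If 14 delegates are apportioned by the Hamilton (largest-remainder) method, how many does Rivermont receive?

The standard divisor is 98842/14 ≈ 7060.143.
Standard quotas: Oakdale 3.1603, Rivermont 7.9314, Pinehurst 2.9083.
Lower quotas: Oakdale 3, Rivermont 7, Pinehurst 2 (sum 12, leaving 2 seats).
Remainders in descending order: Rivermont 0.9314, Pinehurst 0.9083, Oakdale 0.1603.
The surplus seats go to Rivermont, Pinehurst.
Rivermont receives 8.

8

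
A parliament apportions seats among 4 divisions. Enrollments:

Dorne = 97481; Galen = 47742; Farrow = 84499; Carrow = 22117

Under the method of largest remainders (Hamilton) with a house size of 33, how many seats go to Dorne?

13

Standard divisor: 251839 ÷ 33 ≈ 7631.485.
Standard quotas: Dorne 12.7735, Galen 6.2559, Farrow 11.0724, Carrow 2.8981.
Lower quotas: Dorne 12, Galen 6, Farrow 11, Carrow 2 (sum 31, leaving 2 seats).
Remainders in descending order: Carrow 0.8981, Dorne 0.7735, Galen 0.2559, Farrow 0.0724.
The surplus seats go to Carrow, Dorne.
Dorne receives 13.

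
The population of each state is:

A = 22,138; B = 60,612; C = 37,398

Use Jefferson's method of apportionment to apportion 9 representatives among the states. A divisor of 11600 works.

With modified divisor 11600: modified quotas A 1.908, B 5.225, C 3.224.
Rounding down: A 1, B 5, C 3 (total 9).

A=1; B=5; C=3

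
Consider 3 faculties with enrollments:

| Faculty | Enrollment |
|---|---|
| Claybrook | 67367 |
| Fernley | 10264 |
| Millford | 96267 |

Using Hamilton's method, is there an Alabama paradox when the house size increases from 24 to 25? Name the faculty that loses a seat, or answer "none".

At 24 seats: Claybrook 9, Fernley 2, Millford 13.
At 25 seats: Claybrook 10, Fernley 1, Millford 14.
Fernley drops from 2 to 1.

Fernley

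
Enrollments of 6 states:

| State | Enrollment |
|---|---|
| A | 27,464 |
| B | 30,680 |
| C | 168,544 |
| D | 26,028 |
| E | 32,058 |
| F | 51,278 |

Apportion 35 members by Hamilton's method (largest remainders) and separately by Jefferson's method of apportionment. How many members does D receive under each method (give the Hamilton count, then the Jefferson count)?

Hamilton: A 3, B 3, C 18, D 3, E 3, F 5.
Jefferson: A 3, B 3, C 19, D 2, E 3, F 5.
D gets 3 under Hamilton and 2 under Jefferson.

3 and 2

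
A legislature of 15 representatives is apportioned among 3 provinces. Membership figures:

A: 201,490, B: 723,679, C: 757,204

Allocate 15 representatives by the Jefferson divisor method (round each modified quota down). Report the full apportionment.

Standard divisor 1682373/15 ≈ 112158.2; standard quotas: A 1.796, B 6.452, C 6.751.
Rounding down gives 1, 6, 6 = 13 seats, so the divisor must be adjusted.
With modified divisor 102100: modified quotas A 1.973, B 7.088, C 7.416.
Rounding down: A 1, B 7, C 7 (total 15).

A 1; B 7; C 7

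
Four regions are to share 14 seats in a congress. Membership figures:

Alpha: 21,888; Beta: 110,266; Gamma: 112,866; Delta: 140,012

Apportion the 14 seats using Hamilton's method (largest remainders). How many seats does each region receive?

Alpha: 1; Beta: 4; Gamma: 4; Delta: 5

Standard divisor: 385032 ÷ 14 ≈ 27502.286.
Standard quotas: Alpha 0.7959, Beta 4.0093, Gamma 4.1039, Delta 5.0909.
Lower quotas: Alpha 0, Beta 4, Gamma 4, Delta 5 (sum 13, leaving 1 seat).
Remainders in descending order: Alpha 0.7959, Gamma 0.1039, Delta 0.0909, Beta 0.0093.
Largest remainder: Alpha receives the extra seat.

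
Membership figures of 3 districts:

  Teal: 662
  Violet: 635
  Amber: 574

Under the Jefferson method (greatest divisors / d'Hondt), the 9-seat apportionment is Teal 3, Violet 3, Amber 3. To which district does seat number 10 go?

Priority for the next seat is population ÷ (current seats + 1).
Priorities: Teal 165.500, Violet 158.750, Amber 143.500.
Highest priority: Teal.

Teal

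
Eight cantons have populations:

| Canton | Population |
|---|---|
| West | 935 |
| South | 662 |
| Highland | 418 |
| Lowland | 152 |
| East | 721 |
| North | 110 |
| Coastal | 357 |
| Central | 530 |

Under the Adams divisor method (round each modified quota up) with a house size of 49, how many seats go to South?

Standard divisor 3885/49 ≈ 79.286; standard quotas: West 11.793, South 8.350, Highland 5.272, Lowland 1.917, East 9.094, North 1.387, Coastal 4.503, Central 6.685.
Rounding up gives 12, 9, 6, 2, 10, 2, 5, 7 = 53 seats, so the divisor must be adjusted.
With modified divisor 87: modified quotas West 10.747, South 7.609, Highland 4.805, Lowland 1.747, East 8.287, North 1.264, Coastal 4.103, Central 6.092.
Rounding up: West 11, South 8, Highland 5, Lowland 2, East 9, North 2, Coastal 5, Central 7 (total 49).
South receives 8.

8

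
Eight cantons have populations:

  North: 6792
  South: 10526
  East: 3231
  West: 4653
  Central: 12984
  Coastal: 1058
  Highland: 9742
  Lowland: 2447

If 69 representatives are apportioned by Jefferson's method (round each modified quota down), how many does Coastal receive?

1

Standard divisor 51433/69 ≈ 745.406; standard quotas: North 9.112, South 14.121, East 4.335, West 6.242, Central 17.419, Coastal 1.419, Highland 13.069, Lowland 3.283.
Rounding down gives 9, 14, 4, 6, 17, 1, 13, 3 = 67 seats, so the divisor must be adjusted.
With modified divisor 700: modified quotas North 9.703, South 15.037, East 4.616, West 6.647, Central 18.549, Coastal 1.511, Highland 13.917, Lowland 3.496.
Rounding down: North 9, South 15, East 4, West 6, Central 18, Coastal 1, Highland 13, Lowland 3 (total 69).
Coastal receives 1.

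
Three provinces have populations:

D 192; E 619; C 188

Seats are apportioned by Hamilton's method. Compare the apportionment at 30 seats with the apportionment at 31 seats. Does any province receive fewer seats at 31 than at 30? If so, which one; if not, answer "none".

none

At 30 seats: D 6, E 18, C 6.
At 31 seats: D 6, E 19, C 6.
No province's allocation decreased.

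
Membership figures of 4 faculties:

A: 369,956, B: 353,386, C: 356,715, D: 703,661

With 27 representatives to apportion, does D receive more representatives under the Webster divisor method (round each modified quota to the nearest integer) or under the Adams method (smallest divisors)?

Webster: A 6, B 5, C 5, D 11.
Adams: A 6, B 5, C 6, D 10.
D gets 11 under Webster and 10 under Adams.

Webster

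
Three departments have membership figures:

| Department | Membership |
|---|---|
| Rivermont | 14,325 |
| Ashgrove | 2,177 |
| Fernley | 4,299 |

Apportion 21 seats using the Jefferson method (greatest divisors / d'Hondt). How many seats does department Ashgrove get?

2

Standard divisor 20801/21 ≈ 990.524; standard quotas: Rivermont 14.462, Ashgrove 2.198, Fernley 4.340.
Rounding down gives 14, 2, 4 = 20 seats, so the divisor must be adjusted.
With modified divisor 900: modified quotas Rivermont 15.917, Ashgrove 2.419, Fernley 4.777.
Rounding down: Rivermont 15, Ashgrove 2, Fernley 4 (total 21).
Ashgrove receives 2.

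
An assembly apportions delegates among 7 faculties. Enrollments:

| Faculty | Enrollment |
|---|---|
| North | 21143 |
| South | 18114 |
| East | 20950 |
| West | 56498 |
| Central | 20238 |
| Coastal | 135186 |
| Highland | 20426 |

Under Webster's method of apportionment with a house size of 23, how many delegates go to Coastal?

Standard divisor 292555/23 ≈ 12719.783; standard quotas: North 1.662, South 1.424, East 1.647, West 4.442, Central 1.591, Coastal 10.628, Highland 1.606.
Rounding to the nearest integer gives 2, 1, 2, 4, 2, 11, 2 = 24 seats, so the divisor must be adjusted.
With modified divisor 13200: modified quotas North 1.602, South 1.372, East 1.587, West 4.280, Central 1.533, Coastal 10.241, Highland 1.547.
Rounding to the nearest integer: North 2, South 1, East 2, West 4, Central 2, Coastal 10, Highland 2 (total 23).
Coastal receives 10.

10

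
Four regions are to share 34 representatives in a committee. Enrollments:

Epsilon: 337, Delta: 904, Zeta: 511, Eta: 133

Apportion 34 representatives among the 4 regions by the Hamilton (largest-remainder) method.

Epsilon: 6, Delta: 16, Zeta: 9, Eta: 3

Total 1885; standard divisor 1885/34 ≈ 55.441.
Standard quotas: Epsilon 6.079, Delta 16.306, Zeta 9.217, Eta 2.399.
Lower quotas: Epsilon 6, Delta 16, Zeta 9, Eta 2 (sum 33, leaving 1 seat).
Remainders in descending order: Eta 0.399, Delta 0.306, Zeta 0.217, Epsilon 0.079.
Largest remainder: Eta receives the extra seat.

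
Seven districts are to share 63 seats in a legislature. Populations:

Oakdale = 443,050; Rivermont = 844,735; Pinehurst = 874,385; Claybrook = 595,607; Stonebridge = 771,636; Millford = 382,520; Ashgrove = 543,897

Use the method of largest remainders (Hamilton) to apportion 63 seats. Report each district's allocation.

The standard divisor is 4455830/63 ≈ 70727.46.
Standard quotas: Oakdale 6.2642, Rivermont 11.9435, Pinehurst 12.3627, Claybrook 8.4212, Stonebridge 10.9100, Millford 5.4084, Ashgrove 7.6900.
Lower quotas: Oakdale 6, Rivermont 11, Pinehurst 12, Claybrook 8, Stonebridge 10, Millford 5, Ashgrove 7 (sum 59, leaving 4 seats).
Remainders in descending order: Rivermont 0.9435, Stonebridge 0.9100, Ashgrove 0.6900, Claybrook 0.4212, Millford 0.4084, Pinehurst 0.3627, Oakdale 0.2642.
The surplus seats go to Rivermont, Stonebridge, Ashgrove, Claybrook.

Oakdale 6, Rivermont 12, Pinehurst 12, Claybrook 9, Stonebridge 11, Millford 5, Ashgrove 8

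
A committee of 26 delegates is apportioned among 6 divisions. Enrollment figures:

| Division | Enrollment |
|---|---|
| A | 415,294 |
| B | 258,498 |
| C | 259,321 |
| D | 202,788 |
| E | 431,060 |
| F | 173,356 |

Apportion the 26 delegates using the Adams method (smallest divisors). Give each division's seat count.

Standard divisor 1740317/26 ≈ 66935.269; standard quotas: A 6.204, B 3.862, C 3.874, D 3.030, E 6.440, F 2.590.
Rounding up gives 7, 4, 4, 4, 7, 3 = 29 seats, so the divisor must be adjusted.
With modified divisor 77500: modified quotas A 5.359, B 3.335, C 3.346, D 2.617, E 5.562, F 2.237.
Rounding up: A 6, B 4, C 4, D 3, E 6, F 3 (total 26).

A 6, B 4, C 4, D 3, E 6, F 3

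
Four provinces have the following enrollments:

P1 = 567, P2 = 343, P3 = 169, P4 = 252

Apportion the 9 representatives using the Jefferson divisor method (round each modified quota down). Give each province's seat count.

P1 4, P2 2, P3 1, P4 2

Standard divisor 1331/9 ≈ 147.889; standard quotas: P1 3.834, P2 2.319, P3 1.143, P4 1.704.
Rounding down gives 3, 2, 1, 1 = 7 seats, so the divisor must be adjusted.
With modified divisor 120: modified quotas P1 4.725, P2 2.858, P3 1.408, P4 2.100.
Rounding down: P1 4, P2 2, P3 1, P4 2 (total 9).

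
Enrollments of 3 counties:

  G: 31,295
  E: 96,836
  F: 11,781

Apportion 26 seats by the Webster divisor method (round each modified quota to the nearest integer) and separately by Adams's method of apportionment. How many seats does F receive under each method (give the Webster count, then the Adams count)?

Webster: G 6, E 18, F 2.
Adams: G 6, E 17, F 3.
F gets 2 under Webster and 3 under Adams.

2 and 3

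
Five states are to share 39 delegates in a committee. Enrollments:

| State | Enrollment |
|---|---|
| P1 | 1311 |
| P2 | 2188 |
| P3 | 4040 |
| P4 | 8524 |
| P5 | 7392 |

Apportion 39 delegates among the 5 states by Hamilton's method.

P1 2, P2 4, P3 7, P4 14, P5 12

Total 23455; standard divisor 23455/39 ≈ 601.41.
Standard quotas: P1 2.1799, P2 3.6381, P3 6.7175, P4 14.1734, P5 12.2911.
Lower quotas: P1 2, P2 3, P3 6, P4 14, P5 12 (sum 37, leaving 2 seats).
Remainders in descending order: P3 0.7175, P2 0.6381, P5 0.2911, P1 0.1799, P4 0.1734.
The surplus seats go to P3, P2.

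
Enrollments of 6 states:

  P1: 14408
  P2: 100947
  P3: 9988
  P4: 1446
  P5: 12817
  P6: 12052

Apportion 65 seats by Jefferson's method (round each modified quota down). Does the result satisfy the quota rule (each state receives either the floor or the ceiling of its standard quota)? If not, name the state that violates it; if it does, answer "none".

P2

Standard quotas: P1 6.175, P2 43.265, P3 4.281, P4 0.620, P5 5.493, P6 5.165.
Jefferson allocation: P1 6, P2 45, P3 4, P4 0, P5 5, P6 5.
P2 has quota 43.265 (lower 43, upper 44) but receives 45 — outside the quota interval.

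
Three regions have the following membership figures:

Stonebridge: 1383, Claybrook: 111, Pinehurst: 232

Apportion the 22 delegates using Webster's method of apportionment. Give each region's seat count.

Stonebridge=18, Claybrook=1, Pinehurst=3

Standard divisor 1726/22 ≈ 78.455; standard quotas: Stonebridge 17.628, Claybrook 1.415, Pinehurst 2.957.
Rounding to the nearest integer gives Stonebridge 18, Claybrook 1, Pinehurst 3 — total 22, matching the house size, so no adjustment is needed.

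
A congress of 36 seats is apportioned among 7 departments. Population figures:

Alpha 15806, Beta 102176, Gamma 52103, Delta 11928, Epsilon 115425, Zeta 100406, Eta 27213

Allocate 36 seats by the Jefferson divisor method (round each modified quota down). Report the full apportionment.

Alpha=1, Beta=9, Gamma=4, Delta=1, Epsilon=10, Zeta=9, Eta=2

Standard divisor 425057/36 ≈ 11807.139; standard quotas: Alpha 1.339, Beta 8.654, Gamma 4.413, Delta 1.010, Epsilon 9.776, Zeta 8.504, Eta 2.305.
Rounding down gives 1, 8, 4, 1, 9, 8, 2 = 33 seats, so the divisor must be adjusted.
With modified divisor 10800: modified quotas Alpha 1.464, Beta 9.461, Gamma 4.824, Delta 1.104, Epsilon 10.688, Zeta 9.297, Eta 2.520.
Rounding down: Alpha 1, Beta 9, Gamma 4, Delta 1, Epsilon 10, Zeta 9, Eta 2 (total 36).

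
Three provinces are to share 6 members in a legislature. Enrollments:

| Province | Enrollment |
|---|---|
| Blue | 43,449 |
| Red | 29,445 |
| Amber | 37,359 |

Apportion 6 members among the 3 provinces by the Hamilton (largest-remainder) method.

Total 110253; standard divisor 110253/6 ≈ 18375.5.
Standard quotas: Blue 2.3645, Red 1.6024, Amber 2.0331.
Lower quotas: Blue 2, Red 1, Amber 2 (sum 5, leaving 1 seat).
Remainders in descending order: Red 0.6024, Blue 0.3645, Amber 0.0331.
The surplus seat goes to Red.

Blue 2; Red 2; Amber 2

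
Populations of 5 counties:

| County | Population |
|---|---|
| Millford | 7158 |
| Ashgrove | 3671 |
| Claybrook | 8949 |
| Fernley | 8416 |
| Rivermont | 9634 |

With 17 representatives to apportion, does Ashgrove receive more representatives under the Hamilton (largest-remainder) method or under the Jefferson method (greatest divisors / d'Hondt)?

Hamilton: Millford 3, Ashgrove 2, Claybrook 4, Fernley 4, Rivermont 4.
Jefferson: Millford 3, Ashgrove 1, Claybrook 4, Fernley 4, Rivermont 5.
Ashgrove gets 2 under Hamilton and 1 under Jefferson.

Hamilton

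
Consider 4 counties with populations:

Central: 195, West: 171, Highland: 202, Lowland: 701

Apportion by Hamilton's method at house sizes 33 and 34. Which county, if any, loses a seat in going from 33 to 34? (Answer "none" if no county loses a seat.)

At 33 seats: Central 5, West 5, Highland 5, Lowland 18.
At 34 seats: Central 5, West 5, Highland 5, Lowland 19.
No county's allocation decreased.

none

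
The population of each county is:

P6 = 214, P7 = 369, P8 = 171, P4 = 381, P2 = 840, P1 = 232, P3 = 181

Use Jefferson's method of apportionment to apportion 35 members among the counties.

P6 3, P7 6, P8 2, P4 6, P2 13, P1 3, P3 2

Standard divisor 2388/35 ≈ 68.229; standard quotas: P6 3.137, P7 5.408, P8 2.506, P4 5.584, P2 12.312, P1 3.400, P3 2.653.
Rounding down gives 3, 5, 2, 5, 12, 3, 2 = 32 seats, so the divisor must be adjusted.
With modified divisor 61: modified quotas P6 3.508, P7 6.049, P8 2.803, P4 6.246, P2 13.770, P1 3.803, P3 2.967.
Rounding down: P6 3, P7 6, P8 2, P4 6, P2 13, P1 3, P3 2 (total 35).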